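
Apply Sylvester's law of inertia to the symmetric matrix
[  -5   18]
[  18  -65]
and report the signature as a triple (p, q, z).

step 0: pivot -5 → sign −
step 1: pivot -1/5 → sign −
signature = (0, 2, 0)

Answer: (0, 2, 0)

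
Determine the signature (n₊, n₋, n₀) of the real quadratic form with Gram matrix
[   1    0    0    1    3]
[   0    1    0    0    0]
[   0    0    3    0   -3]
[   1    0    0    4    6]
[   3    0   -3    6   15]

step 0: pivot 1 → sign +
step 1: pivot 1 → sign +
step 2: pivot 3 → sign +
step 3: pivot 3 → sign +
step 4: row/col 4 already zero → sign 0
signature = (4, 0, 1)

Answer: (4, 0, 1)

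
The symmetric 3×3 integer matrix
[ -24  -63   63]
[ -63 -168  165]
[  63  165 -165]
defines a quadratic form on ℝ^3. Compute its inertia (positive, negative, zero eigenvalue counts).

Answer: (1, 2, 0)

Derivation:
step 0: pivot -24 → sign −
step 1: pivot -21/8 → sign −
step 2: pivot 3/7 → sign +
signature = (1, 2, 0)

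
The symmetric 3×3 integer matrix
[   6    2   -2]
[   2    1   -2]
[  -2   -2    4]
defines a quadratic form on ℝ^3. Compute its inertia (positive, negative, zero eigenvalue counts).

Answer: (2, 1, 0)

Derivation:
step 0: pivot 6 → sign +
step 1: pivot 1/3 → sign +
step 2: pivot -2 → sign −
signature = (2, 1, 0)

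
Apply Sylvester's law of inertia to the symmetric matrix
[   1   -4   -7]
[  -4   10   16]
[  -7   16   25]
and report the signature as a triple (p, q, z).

step 0: pivot 1 → sign +
step 1: pivot -6 → sign −
step 2: row/col 2 already zero → sign 0
signature = (1, 1, 1)

Answer: (1, 1, 1)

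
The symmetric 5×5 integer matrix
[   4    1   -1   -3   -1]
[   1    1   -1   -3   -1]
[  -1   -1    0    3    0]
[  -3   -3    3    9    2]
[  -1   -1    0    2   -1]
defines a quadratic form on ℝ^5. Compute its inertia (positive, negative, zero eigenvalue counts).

step 0: pivot 4 → sign +
step 1: pivot 3/4 → sign +
step 2: pivot -1 → sign −
step 3: pivot -1 → sign −
step 4: pivot 1 → sign +
signature = (3, 2, 0)

Answer: (3, 2, 0)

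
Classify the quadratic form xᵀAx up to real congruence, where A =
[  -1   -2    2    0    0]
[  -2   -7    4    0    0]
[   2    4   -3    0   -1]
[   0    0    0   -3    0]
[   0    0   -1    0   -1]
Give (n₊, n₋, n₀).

Answer: (1, 4, 0)

Derivation:
step 0: pivot -1 → sign −
step 1: pivot -3 → sign −
step 2: pivot 1 → sign +
step 3: pivot -3 → sign −
step 4: pivot -2 → sign −
signature = (1, 4, 0)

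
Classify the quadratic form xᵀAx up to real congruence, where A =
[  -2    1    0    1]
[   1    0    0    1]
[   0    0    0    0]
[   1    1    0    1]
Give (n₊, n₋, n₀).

step 0: pivot -2 → sign −
step 1: pivot 1/2 → sign +
step 2: pivot -3 → sign −
step 3: row/col 3 already zero → sign 0
signature = (1, 2, 1)

Answer: (1, 2, 1)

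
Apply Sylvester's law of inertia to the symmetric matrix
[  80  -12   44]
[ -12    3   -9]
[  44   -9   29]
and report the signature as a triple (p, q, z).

Answer: (2, 0, 1)

Derivation:
step 0: pivot 80 → sign +
step 1: pivot 6/5 → sign +
step 2: row/col 2 already zero → sign 0
signature = (2, 0, 1)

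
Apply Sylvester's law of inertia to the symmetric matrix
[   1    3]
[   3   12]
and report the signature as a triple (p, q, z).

Answer: (2, 0, 0)

Derivation:
step 0: pivot 1 → sign +
step 1: pivot 3 → sign +
signature = (2, 0, 0)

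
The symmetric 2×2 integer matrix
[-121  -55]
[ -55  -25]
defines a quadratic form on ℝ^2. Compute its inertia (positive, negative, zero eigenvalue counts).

Answer: (0, 1, 1)

Derivation:
step 0: pivot -121 → sign −
step 1: row/col 1 already zero → sign 0
signature = (0, 1, 1)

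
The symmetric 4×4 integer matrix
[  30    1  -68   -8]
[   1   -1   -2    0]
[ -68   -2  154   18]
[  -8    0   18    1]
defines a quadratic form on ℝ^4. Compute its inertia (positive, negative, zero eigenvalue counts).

Answer: (1, 3, 0)

Derivation:
step 0: pivot 30 → sign +
step 1: pivot -31/30 → sign −
step 2: pivot -2/31 → sign −
step 3: pivot -1 → sign −
signature = (1, 3, 0)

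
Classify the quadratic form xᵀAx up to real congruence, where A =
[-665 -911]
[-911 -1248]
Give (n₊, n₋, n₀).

step 0: pivot -665 → sign −
step 1: pivot 1/665 → sign +
signature = (1, 1, 0)

Answer: (1, 1, 0)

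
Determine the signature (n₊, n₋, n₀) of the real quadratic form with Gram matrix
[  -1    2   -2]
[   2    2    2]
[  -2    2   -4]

Answer: (1, 2, 0)

Derivation:
step 0: pivot -1 → sign −
step 1: pivot 6 → sign +
step 2: pivot -2/3 → sign −
signature = (1, 2, 0)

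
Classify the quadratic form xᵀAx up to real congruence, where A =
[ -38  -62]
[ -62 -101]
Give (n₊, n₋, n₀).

step 0: pivot -38 → sign −
step 1: pivot 3/19 → sign +
signature = (1, 1, 0)

Answer: (1, 1, 0)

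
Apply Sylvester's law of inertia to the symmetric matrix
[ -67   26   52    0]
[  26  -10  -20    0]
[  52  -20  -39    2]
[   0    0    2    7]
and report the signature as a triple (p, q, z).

Answer: (3, 1, 0)

Derivation:
step 0: pivot -67 → sign −
step 1: pivot 6/67 → sign +
step 2: pivot 1 → sign +
step 3: pivot 3 → sign +
signature = (3, 1, 0)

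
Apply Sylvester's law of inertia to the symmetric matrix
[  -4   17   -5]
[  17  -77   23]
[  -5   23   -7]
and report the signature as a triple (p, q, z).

Answer: (0, 3, 0)

Derivation:
step 0: pivot -4 → sign −
step 1: pivot -19/4 → sign −
step 2: pivot -2/19 → sign −
signature = (0, 3, 0)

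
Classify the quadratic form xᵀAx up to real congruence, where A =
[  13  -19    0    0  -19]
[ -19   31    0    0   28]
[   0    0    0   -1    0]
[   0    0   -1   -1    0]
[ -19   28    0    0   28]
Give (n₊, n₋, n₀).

Answer: (4, 1, 0)

Derivation:
step 0: pivot 13 → sign +
step 1: pivot 42/13 → sign +
step 2: pivot -1 → sign −
step 3: pivot 1 → sign +
step 4: pivot 3/14 → sign +
signature = (4, 1, 0)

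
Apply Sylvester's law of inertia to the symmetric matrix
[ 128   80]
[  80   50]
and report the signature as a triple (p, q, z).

Answer: (1, 0, 1)

Derivation:
step 0: pivot 128 → sign +
step 1: row/col 1 already zero → sign 0
signature = (1, 0, 1)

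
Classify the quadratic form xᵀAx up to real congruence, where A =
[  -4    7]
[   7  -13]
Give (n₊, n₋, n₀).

Answer: (0, 2, 0)

Derivation:
step 0: pivot -4 → sign −
step 1: pivot -3/4 → sign −
signature = (0, 2, 0)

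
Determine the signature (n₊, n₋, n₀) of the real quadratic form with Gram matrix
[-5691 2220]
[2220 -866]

Answer: (0, 2, 0)

Derivation:
step 0: pivot -5691 → sign −
step 1: pivot -2/1897 → sign −
signature = (0, 2, 0)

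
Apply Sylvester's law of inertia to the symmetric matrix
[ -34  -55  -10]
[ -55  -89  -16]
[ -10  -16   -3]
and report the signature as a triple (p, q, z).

Answer: (1, 2, 0)

Derivation:
step 0: pivot -34 → sign −
step 1: pivot -1/34 → sign −
step 2: pivot 1 → sign +
signature = (1, 2, 0)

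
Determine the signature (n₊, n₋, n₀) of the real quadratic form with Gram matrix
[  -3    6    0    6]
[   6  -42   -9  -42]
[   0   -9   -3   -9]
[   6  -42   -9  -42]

step 0: pivot -3 → sign −
step 1: pivot -30 → sign −
step 2: pivot -3/10 → sign −
step 3: row/col 3 already zero → sign 0
signature = (0, 3, 1)

Answer: (0, 3, 1)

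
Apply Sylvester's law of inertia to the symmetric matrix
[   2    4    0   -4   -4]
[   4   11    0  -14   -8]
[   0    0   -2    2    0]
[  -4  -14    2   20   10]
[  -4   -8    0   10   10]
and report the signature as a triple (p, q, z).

step 0: pivot 2 → sign +
step 1: pivot 3 → sign +
step 2: pivot -2 → sign −
step 3: pivot 2 → sign +
step 4: row/col 4 already zero → sign 0
signature = (3, 1, 1)

Answer: (3, 1, 1)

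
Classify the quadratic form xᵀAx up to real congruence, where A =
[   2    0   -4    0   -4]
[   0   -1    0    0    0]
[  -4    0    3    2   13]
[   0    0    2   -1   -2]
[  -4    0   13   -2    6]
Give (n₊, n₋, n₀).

Answer: (2, 3, 0)

Derivation:
step 0: pivot 2 → sign +
step 1: pivot -1 → sign −
step 2: pivot -5 → sign −
step 3: pivot -1/5 → sign −
step 4: pivot 3 → sign +
signature = (2, 3, 0)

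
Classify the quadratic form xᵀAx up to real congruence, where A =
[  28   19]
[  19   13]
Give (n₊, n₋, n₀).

Answer: (2, 0, 0)

Derivation:
step 0: pivot 28 → sign +
step 1: pivot 3/28 → sign +
signature = (2, 0, 0)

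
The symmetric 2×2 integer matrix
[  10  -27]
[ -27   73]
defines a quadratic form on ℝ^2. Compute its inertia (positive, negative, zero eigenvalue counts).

step 0: pivot 10 → sign +
step 1: pivot 1/10 → sign +
signature = (2, 0, 0)

Answer: (2, 0, 0)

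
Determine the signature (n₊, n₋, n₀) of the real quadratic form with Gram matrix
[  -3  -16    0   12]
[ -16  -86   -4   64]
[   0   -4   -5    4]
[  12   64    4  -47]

step 0: pivot -3 → sign −
step 1: pivot -2/3 → sign −
step 2: pivot 19 → sign +
step 3: pivot 3/19 → sign +
signature = (2, 2, 0)

Answer: (2, 2, 0)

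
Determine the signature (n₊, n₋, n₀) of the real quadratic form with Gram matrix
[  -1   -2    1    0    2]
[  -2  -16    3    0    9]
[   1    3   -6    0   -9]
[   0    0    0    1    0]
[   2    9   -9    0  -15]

step 0: pivot -1 → sign −
step 1: pivot -12 → sign −
step 2: pivot -59/12 → sign −
step 3: pivot 1 → sign +
step 4: pivot -6/59 → sign −
signature = (1, 4, 0)

Answer: (1, 4, 0)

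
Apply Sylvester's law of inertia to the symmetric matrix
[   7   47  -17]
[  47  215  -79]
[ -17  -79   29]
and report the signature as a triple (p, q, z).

step 0: pivot 7 → sign +
step 1: pivot -704/7 → sign −
step 2: pivot -1/176 → sign −
signature = (1, 2, 0)

Answer: (1, 2, 0)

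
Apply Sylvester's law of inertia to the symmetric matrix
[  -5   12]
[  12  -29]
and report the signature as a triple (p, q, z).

Answer: (0, 2, 0)

Derivation:
step 0: pivot -5 → sign −
step 1: pivot -1/5 → sign −
signature = (0, 2, 0)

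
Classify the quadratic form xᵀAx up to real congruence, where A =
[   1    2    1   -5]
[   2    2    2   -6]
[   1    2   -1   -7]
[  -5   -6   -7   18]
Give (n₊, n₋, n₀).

step 0: pivot 1 → sign +
step 1: pivot -2 → sign −
step 2: pivot -2 → sign −
step 3: pivot 3 → sign +
signature = (2, 2, 0)

Answer: (2, 2, 0)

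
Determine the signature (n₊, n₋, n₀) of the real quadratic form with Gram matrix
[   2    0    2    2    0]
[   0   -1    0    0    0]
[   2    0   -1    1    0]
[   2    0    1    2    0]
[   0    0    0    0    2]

step 0: pivot 2 → sign +
step 1: pivot -1 → sign −
step 2: pivot -3 → sign −
step 3: pivot 1/3 → sign +
step 4: pivot 2 → sign +
signature = (3, 2, 0)

Answer: (3, 2, 0)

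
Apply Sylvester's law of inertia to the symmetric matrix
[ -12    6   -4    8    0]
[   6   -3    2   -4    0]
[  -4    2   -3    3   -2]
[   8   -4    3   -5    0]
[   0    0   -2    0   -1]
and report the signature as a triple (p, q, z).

Answer: (2, 2, 1)

Derivation:
step 0: pivot -12 → sign −
step 1: pivot -5/3 → sign −
step 2: pivot 2/5 → sign +
step 3: pivot 1 → sign +
step 4: row/col 4 already zero → sign 0
signature = (2, 2, 1)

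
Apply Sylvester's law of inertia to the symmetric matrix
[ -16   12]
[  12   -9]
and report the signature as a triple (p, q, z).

Answer: (0, 1, 1)

Derivation:
step 0: pivot -16 → sign −
step 1: row/col 1 already zero → sign 0
signature = (0, 1, 1)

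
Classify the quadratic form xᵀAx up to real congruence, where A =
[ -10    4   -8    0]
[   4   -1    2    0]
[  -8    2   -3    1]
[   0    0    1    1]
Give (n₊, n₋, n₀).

step 0: pivot -10 → sign −
step 1: pivot 3/5 → sign +
step 2: pivot 1 → sign +
step 3: row/col 3 already zero → sign 0
signature = (2, 1, 1)

Answer: (2, 1, 1)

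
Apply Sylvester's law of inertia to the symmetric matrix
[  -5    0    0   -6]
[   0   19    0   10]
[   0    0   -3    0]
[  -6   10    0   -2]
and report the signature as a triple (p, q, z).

step 0: pivot -5 → sign −
step 1: pivot 19 → sign +
step 2: pivot -3 → sign −
step 3: pivot -6/95 → sign −
signature = (1, 3, 0)

Answer: (1, 3, 0)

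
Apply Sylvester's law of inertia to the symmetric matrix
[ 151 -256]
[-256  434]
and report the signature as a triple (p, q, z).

step 0: pivot 151 → sign +
step 1: pivot -2/151 → sign −
signature = (1, 1, 0)

Answer: (1, 1, 0)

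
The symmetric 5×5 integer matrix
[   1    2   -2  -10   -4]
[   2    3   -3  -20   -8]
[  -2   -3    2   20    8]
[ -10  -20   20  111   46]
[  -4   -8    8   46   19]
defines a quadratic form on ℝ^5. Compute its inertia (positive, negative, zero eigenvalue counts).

Answer: (2, 3, 0)

Derivation:
step 0: pivot 1 → sign +
step 1: pivot -1 → sign −
step 2: pivot -1 → sign −
step 3: pivot 11 → sign +
step 4: pivot -3/11 → sign −
signature = (2, 3, 0)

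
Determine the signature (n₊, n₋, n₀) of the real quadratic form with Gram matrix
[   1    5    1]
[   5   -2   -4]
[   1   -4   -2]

step 0: pivot 1 → sign +
step 1: pivot -27 → sign −
step 2: row/col 2 already zero → sign 0
signature = (1, 1, 1)

Answer: (1, 1, 1)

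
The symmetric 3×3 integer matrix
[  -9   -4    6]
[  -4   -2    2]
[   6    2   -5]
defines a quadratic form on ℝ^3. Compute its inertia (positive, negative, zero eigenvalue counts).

Answer: (1, 2, 0)

Derivation:
step 0: pivot -9 → sign −
step 1: pivot -2/9 → sign −
step 2: pivot 1 → sign +
signature = (1, 2, 0)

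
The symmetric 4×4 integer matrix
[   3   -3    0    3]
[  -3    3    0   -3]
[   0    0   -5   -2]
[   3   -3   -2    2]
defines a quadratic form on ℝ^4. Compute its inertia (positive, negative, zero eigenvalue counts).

step 0: pivot 3 → sign +
step 1: pivot -5 → sign −
step 2: pivot -1/5 → sign −
step 3: row/col 3 already zero → sign 0
signature = (1, 2, 1)

Answer: (1, 2, 1)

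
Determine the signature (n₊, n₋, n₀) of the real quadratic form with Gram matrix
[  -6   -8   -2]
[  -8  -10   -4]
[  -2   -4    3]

step 0: pivot -6 → sign −
step 1: pivot 2/3 → sign +
step 2: pivot 1 → sign +
signature = (2, 1, 0)

Answer: (2, 1, 0)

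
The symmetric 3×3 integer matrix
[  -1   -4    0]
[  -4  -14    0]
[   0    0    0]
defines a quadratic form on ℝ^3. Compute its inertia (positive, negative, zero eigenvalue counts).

Answer: (1, 1, 1)

Derivation:
step 0: pivot -1 → sign −
step 1: pivot 2 → sign +
step 2: row/col 2 already zero → sign 0
signature = (1, 1, 1)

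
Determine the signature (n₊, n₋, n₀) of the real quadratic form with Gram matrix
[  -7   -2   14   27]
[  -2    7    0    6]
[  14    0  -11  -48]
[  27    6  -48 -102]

Answer: (3, 1, 0)

Derivation:
step 0: pivot -7 → sign −
step 1: pivot 53/7 → sign +
step 2: pivot 789/53 → sign +
step 3: pivot 3/263 → sign +
signature = (3, 1, 0)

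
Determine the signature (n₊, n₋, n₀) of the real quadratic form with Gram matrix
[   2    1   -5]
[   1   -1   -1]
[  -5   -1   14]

step 0: pivot 2 → sign +
step 1: pivot -3/2 → sign −
step 2: pivot 3 → sign +
signature = (2, 1, 0)

Answer: (2, 1, 0)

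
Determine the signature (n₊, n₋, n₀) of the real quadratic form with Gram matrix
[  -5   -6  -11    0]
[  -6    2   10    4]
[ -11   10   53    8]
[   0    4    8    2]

Answer: (3, 1, 0)

Derivation:
step 0: pivot -5 → sign −
step 1: pivot 46/5 → sign +
step 2: pivot 430/23 → sign +
step 3: pivot 6/215 → sign +
signature = (3, 1, 0)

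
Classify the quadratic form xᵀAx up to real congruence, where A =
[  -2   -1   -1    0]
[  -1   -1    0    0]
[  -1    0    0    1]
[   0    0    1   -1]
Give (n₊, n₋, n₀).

Answer: (1, 3, 0)

Derivation:
step 0: pivot -2 → sign −
step 1: pivot -1/2 → sign −
step 2: pivot 1 → sign +
step 3: pivot -2 → sign −
signature = (1, 3, 0)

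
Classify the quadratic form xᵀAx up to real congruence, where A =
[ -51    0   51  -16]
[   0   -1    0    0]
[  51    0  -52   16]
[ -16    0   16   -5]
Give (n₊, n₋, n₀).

step 0: pivot -51 → sign −
step 1: pivot -1 → sign −
step 2: pivot -1 → sign −
step 3: pivot 1/51 → sign +
signature = (1, 3, 0)

Answer: (1, 3, 0)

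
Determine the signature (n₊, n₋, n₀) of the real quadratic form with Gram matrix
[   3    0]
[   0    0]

step 0: pivot 3 → sign +
step 1: row/col 1 already zero → sign 0
signature = (1, 0, 1)

Answer: (1, 0, 1)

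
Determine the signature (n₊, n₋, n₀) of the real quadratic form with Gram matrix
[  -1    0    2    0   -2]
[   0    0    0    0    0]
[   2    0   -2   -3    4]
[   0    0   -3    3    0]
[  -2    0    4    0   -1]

Answer: (2, 2, 1)

Derivation:
step 0: pivot -1 → sign −
step 1: pivot 2 → sign +
step 2: pivot -3/2 → sign −
step 3: pivot 3 → sign +
step 4: row/col 4 already zero → sign 0
signature = (2, 2, 1)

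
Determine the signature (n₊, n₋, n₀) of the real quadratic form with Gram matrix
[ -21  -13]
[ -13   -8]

Answer: (1, 1, 0)

Derivation:
step 0: pivot -21 → sign −
step 1: pivot 1/21 → sign +
signature = (1, 1, 0)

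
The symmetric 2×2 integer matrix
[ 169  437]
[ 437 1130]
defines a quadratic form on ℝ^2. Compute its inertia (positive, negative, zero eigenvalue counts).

Answer: (2, 0, 0)

Derivation:
step 0: pivot 169 → sign +
step 1: pivot 1/169 → sign +
signature = (2, 0, 0)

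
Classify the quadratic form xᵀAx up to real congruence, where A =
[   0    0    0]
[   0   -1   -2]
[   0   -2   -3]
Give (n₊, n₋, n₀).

Answer: (1, 1, 1)

Derivation:
step 0: pivot -1 → sign −
step 1: pivot 1 → sign +
step 2: row/col 2 already zero → sign 0
signature = (1, 1, 1)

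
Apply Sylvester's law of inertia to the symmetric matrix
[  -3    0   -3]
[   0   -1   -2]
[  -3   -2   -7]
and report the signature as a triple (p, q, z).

Answer: (0, 2, 1)

Derivation:
step 0: pivot -3 → sign −
step 1: pivot -1 → sign −
step 2: row/col 2 already zero → sign 0
signature = (0, 2, 1)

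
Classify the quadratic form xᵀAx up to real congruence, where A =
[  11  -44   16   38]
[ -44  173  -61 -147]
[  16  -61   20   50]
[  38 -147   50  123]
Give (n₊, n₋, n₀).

step 0: pivot 11 → sign +
step 1: pivot -3 → sign −
step 2: pivot -3/11 → sign −
step 3: pivot 1/3 → sign +
signature = (2, 2, 0)

Answer: (2, 2, 0)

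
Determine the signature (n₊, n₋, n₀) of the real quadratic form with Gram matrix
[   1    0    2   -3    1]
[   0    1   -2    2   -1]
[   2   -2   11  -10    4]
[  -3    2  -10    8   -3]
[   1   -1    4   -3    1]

step 0: pivot 1 → sign +
step 1: pivot 1 → sign +
step 2: pivot 3 → sign +
step 3: pivot -5 → sign −
step 4: pivot -1/5 → sign −
signature = (3, 2, 0)

Answer: (3, 2, 0)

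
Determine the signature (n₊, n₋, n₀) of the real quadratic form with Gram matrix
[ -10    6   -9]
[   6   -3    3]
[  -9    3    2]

step 0: pivot -10 → sign −
step 1: pivot 3/5 → sign +
step 2: pivot 1/2 → sign +
signature = (2, 1, 0)

Answer: (2, 1, 0)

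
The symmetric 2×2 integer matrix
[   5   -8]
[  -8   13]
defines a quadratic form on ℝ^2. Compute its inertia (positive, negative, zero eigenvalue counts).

step 0: pivot 5 → sign +
step 1: pivot 1/5 → sign +
signature = (2, 0, 0)

Answer: (2, 0, 0)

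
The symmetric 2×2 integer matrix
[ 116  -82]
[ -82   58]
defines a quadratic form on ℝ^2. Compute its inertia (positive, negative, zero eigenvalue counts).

step 0: pivot 116 → sign +
step 1: pivot 1/29 → sign +
signature = (2, 0, 0)

Answer: (2, 0, 0)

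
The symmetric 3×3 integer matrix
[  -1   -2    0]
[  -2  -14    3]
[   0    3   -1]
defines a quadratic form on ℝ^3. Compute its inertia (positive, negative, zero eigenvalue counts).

step 0: pivot -1 → sign −
step 1: pivot -10 → sign −
step 2: pivot -1/10 → sign −
signature = (0, 3, 0)

Answer: (0, 3, 0)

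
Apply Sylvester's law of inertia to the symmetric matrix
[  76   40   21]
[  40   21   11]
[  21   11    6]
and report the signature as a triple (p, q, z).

Answer: (2, 1, 0)

Derivation:
step 0: pivot 76 → sign +
step 1: pivot -1/19 → sign −
step 2: pivot 1/4 → sign +
signature = (2, 1, 0)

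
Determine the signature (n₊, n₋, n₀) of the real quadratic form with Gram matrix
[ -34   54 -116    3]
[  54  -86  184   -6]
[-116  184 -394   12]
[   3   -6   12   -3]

Answer: (1, 3, 0)

Derivation:
step 0: pivot -34 → sign −
step 1: pivot -4/17 → sign −
step 2: pivot 2 → sign +
step 3: pivot -3/4 → sign −
signature = (1, 3, 0)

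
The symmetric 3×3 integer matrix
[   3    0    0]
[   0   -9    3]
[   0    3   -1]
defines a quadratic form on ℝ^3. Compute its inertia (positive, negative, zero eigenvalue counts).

Answer: (1, 1, 1)

Derivation:
step 0: pivot 3 → sign +
step 1: pivot -9 → sign −
step 2: row/col 2 already zero → sign 0
signature = (1, 1, 1)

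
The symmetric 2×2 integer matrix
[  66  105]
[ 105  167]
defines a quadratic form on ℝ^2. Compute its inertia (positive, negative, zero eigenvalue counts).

step 0: pivot 66 → sign +
step 1: pivot -1/22 → sign −
signature = (1, 1, 0)

Answer: (1, 1, 0)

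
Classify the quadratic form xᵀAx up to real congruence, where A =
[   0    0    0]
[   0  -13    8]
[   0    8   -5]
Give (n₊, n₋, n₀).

Answer: (0, 2, 1)

Derivation:
step 0: pivot -13 → sign −
step 1: pivot -1/13 → sign −
step 2: row/col 2 already zero → sign 0
signature = (0, 2, 1)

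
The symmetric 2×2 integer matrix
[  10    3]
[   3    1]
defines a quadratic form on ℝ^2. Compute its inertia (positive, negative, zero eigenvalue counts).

step 0: pivot 10 → sign +
step 1: pivot 1/10 → sign +
signature = (2, 0, 0)

Answer: (2, 0, 0)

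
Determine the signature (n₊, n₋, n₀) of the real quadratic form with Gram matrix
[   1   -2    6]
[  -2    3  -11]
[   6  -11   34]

Answer: (1, 2, 0)

Derivation:
step 0: pivot 1 → sign +
step 1: pivot -1 → sign −
step 2: pivot -1 → sign −
signature = (1, 2, 0)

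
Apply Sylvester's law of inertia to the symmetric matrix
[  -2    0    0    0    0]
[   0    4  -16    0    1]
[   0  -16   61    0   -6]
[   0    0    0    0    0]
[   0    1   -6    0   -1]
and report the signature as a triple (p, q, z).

Answer: (2, 2, 1)

Derivation:
step 0: pivot -2 → sign −
step 1: pivot 4 → sign +
step 2: pivot -3 → sign −
step 3: pivot 1/12 → sign +
step 4: row/col 4 already zero → sign 0
signature = (2, 2, 1)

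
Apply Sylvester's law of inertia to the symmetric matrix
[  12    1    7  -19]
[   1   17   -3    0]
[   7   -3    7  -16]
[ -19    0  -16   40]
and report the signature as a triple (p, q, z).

step 0: pivot 12 → sign +
step 1: pivot 203/12 → sign +
step 2: pivot 438/203 → sign +
step 3: pivot 3/73 → sign +
signature = (4, 0, 0)

Answer: (4, 0, 0)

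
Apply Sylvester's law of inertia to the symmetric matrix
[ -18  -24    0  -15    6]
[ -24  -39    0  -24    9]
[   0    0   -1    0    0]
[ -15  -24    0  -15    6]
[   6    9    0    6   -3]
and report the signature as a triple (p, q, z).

step 0: pivot -18 → sign −
step 1: pivot -7 → sign −
step 2: pivot -1 → sign −
step 3: pivot -3/14 → sign −
step 4: row/col 4 already zero → sign 0
signature = (0, 4, 1)

Answer: (0, 4, 1)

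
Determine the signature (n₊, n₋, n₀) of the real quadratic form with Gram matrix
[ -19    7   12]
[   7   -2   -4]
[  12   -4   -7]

step 0: pivot -19 → sign −
step 1: pivot 11/19 → sign +
step 2: pivot 3/11 → sign +
signature = (2, 1, 0)

Answer: (2, 1, 0)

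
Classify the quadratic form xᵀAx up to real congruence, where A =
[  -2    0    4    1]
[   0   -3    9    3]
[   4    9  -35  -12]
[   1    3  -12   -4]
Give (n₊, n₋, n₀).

step 0: pivot -2 → sign −
step 1: pivot -3 → sign −
step 2: pivot -1/2 → sign −
step 3: pivot 2 → sign +
signature = (1, 3, 0)

Answer: (1, 3, 0)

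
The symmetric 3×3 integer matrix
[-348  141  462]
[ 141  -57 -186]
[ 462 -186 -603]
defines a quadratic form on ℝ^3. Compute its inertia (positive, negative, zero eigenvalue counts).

step 0: pivot -348 → sign −
step 1: pivot 15/116 → sign +
step 2: pivot -3/5 → sign −
signature = (1, 2, 0)

Answer: (1, 2, 0)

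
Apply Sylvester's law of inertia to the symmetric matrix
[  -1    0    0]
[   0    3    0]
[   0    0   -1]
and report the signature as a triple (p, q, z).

Answer: (1, 2, 0)

Derivation:
step 0: pivot -1 → sign −
step 1: pivot 3 → sign +
step 2: pivot -1 → sign −
signature = (1, 2, 0)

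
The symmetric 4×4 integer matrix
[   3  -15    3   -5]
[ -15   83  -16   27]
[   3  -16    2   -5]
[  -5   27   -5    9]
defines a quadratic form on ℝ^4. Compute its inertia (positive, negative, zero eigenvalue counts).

Answer: (3, 1, 0)

Derivation:
step 0: pivot 3 → sign +
step 1: pivot 8 → sign +
step 2: pivot -9/8 → sign −
step 3: pivot 2/9 → sign +
signature = (3, 1, 0)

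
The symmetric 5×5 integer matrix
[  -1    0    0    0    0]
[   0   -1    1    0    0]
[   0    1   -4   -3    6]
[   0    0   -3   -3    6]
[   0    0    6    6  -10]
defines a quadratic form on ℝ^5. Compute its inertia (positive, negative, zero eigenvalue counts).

step 0: pivot -1 → sign −
step 1: pivot -1 → sign −
step 2: pivot -3 → sign −
step 3: pivot 2 → sign +
step 4: row/col 4 already zero → sign 0
signature = (1, 3, 1)

Answer: (1, 3, 1)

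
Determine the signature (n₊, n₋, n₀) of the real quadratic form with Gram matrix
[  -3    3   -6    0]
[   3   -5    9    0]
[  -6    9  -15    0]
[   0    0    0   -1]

Answer: (1, 3, 0)

Derivation:
step 0: pivot -3 → sign −
step 1: pivot -2 → sign −
step 2: pivot 3/2 → sign +
step 3: pivot -1 → sign −
signature = (1, 3, 0)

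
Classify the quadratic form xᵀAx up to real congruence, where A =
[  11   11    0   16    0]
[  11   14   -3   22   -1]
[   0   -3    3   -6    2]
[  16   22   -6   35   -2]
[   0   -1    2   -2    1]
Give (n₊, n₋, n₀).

Answer: (3, 2, 0)

Derivation:
step 0: pivot 11 → sign +
step 1: pivot 3 → sign +
step 2: pivot -3/11 → sign −
step 3: pivot 2/3 → sign +
step 4: pivot -3/2 → sign −
signature = (3, 2, 0)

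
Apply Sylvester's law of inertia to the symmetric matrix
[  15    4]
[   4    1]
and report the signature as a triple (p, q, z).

step 0: pivot 15 → sign +
step 1: pivot -1/15 → sign −
signature = (1, 1, 0)

Answer: (1, 1, 0)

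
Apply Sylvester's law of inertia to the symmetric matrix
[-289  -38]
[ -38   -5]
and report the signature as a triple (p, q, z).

Answer: (0, 2, 0)

Derivation:
step 0: pivot -289 → sign −
step 1: pivot -1/289 → sign −
signature = (0, 2, 0)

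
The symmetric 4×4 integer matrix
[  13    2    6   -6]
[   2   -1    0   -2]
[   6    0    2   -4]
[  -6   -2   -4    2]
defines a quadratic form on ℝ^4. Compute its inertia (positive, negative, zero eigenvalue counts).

Answer: (2, 2, 0)

Derivation:
step 0: pivot 13 → sign +
step 1: pivot -17/13 → sign −
step 2: pivot -2/17 → sign −
step 3: pivot 2 → sign +
signature = (2, 2, 0)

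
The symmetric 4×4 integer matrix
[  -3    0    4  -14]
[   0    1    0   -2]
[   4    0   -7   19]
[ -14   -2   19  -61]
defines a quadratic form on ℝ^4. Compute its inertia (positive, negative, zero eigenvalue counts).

step 0: pivot -3 → sign −
step 1: pivot 1 → sign +
step 2: pivot -5/3 → sign −
step 3: pivot 2/5 → sign +
signature = (2, 2, 0)

Answer: (2, 2, 0)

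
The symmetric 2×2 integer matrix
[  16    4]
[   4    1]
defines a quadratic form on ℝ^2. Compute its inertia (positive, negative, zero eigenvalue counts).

step 0: pivot 16 → sign +
step 1: row/col 1 already zero → sign 0
signature = (1, 0, 1)

Answer: (1, 0, 1)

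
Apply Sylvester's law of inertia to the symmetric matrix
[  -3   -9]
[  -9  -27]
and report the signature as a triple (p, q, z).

step 0: pivot -3 → sign −
step 1: row/col 1 already zero → sign 0
signature = (0, 1, 1)

Answer: (0, 1, 1)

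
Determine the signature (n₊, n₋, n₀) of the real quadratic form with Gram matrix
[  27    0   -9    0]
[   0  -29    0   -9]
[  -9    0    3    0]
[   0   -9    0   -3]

step 0: pivot 27 → sign +
step 1: pivot -29 → sign −
step 2: pivot -6/29 → sign −
step 3: row/col 3 already zero → sign 0
signature = (1, 2, 1)

Answer: (1, 2, 1)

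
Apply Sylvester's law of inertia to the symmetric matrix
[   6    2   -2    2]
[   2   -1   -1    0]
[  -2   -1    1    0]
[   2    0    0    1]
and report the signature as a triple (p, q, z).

Answer: (2, 2, 0)

Derivation:
step 0: pivot 6 → sign +
step 1: pivot -5/3 → sign −
step 2: pivot 2/5 → sign +
step 3: pivot -1 → sign −
signature = (2, 2, 0)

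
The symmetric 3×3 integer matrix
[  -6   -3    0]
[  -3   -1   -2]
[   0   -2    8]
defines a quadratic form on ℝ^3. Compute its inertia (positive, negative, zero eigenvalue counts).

Answer: (1, 1, 1)

Derivation:
step 0: pivot -6 → sign −
step 1: pivot 1/2 → sign +
step 2: row/col 2 already zero → sign 0
signature = (1, 1, 1)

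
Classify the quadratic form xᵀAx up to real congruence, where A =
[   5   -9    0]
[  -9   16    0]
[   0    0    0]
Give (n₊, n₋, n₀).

Answer: (1, 1, 1)

Derivation:
step 0: pivot 5 → sign +
step 1: pivot -1/5 → sign −
step 2: row/col 2 already zero → sign 0
signature = (1, 1, 1)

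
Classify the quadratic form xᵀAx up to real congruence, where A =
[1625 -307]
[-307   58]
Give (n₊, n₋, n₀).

Answer: (2, 0, 0)

Derivation:
step 0: pivot 1625 → sign +
step 1: pivot 1/1625 → sign +
signature = (2, 0, 0)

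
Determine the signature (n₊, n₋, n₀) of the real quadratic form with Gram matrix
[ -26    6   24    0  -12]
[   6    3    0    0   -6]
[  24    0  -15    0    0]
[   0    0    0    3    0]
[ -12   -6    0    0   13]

step 0: pivot -26 → sign −
step 1: pivot 57/13 → sign +
step 2: pivot 3/19 → sign +
step 3: pivot 3 → sign +
step 4: pivot 1 → sign +
signature = (4, 1, 0)

Answer: (4, 1, 0)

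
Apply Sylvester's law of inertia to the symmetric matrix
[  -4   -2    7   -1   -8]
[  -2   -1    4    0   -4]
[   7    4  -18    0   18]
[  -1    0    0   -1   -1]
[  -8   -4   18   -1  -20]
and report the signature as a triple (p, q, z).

Answer: (1, 4, 0)

Derivation:
step 0: pivot -4 → sign −
step 1: pivot -23/4 → sign −
step 2: pivot 1/23 → sign +
step 3: pivot -3 → sign −
step 4: pivot -1 → sign −
signature = (1, 4, 0)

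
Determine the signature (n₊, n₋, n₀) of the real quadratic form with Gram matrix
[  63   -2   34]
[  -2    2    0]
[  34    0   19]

step 0: pivot 63 → sign +
step 1: pivot 122/63 → sign +
step 2: pivot 3/61 → sign +
signature = (3, 0, 0)

Answer: (3, 0, 0)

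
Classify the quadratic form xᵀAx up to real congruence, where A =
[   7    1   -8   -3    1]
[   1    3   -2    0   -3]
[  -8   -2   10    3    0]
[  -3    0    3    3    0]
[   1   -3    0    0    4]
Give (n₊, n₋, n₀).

step 0: pivot 7 → sign +
step 1: pivot 20/7 → sign +
step 2: pivot 3/5 → sign +
step 3: pivot 3/2 → sign +
step 4: pivot -1/3 → sign −
signature = (4, 1, 0)

Answer: (4, 1, 0)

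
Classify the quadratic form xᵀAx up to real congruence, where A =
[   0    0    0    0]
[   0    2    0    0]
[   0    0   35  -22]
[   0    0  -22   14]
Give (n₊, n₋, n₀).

Answer: (3, 0, 1)

Derivation:
step 0: pivot 2 → sign +
step 1: pivot 35 → sign +
step 2: pivot 6/35 → sign +
step 3: row/col 3 already zero → sign 0
signature = (3, 0, 1)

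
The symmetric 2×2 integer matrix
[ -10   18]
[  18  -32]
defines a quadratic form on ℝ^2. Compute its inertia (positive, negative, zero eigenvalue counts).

Answer: (1, 1, 0)

Derivation:
step 0: pivot -10 → sign −
step 1: pivot 2/5 → sign +
signature = (1, 1, 0)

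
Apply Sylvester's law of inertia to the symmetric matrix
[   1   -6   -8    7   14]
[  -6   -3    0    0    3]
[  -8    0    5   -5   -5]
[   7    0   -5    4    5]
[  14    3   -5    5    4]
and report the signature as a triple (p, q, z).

Answer: (3, 2, 0)

Derivation:
step 0: pivot 1 → sign +
step 1: pivot -39 → sign −
step 2: pivot 1/13 → sign +
step 3: pivot -6 → sign −
step 4: pivot 2 → sign +
signature = (3, 2, 0)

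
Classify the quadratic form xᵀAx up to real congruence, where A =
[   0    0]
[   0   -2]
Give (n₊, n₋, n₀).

Answer: (0, 1, 1)

Derivation:
step 0: pivot -2 → sign −
step 1: row/col 1 already zero → sign 0
signature = (0, 1, 1)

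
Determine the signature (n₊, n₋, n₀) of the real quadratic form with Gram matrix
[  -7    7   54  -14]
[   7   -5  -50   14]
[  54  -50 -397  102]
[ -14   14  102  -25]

Answer: (2, 2, 0)

Derivation:
step 0: pivot -7 → sign −
step 1: pivot 2 → sign +
step 2: pivot 81/7 → sign +
step 3: pivot -1/9 → sign −
signature = (2, 2, 0)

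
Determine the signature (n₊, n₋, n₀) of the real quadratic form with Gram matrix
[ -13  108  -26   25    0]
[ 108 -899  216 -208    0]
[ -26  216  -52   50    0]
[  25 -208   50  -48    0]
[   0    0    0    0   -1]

step 0: pivot -13 → sign −
step 1: pivot -23/13 → sign −
step 2: pivot 3/23 → sign +
step 3: pivot -1 → sign −
step 4: row/col 4 already zero → sign 0
signature = (1, 3, 1)

Answer: (1, 3, 1)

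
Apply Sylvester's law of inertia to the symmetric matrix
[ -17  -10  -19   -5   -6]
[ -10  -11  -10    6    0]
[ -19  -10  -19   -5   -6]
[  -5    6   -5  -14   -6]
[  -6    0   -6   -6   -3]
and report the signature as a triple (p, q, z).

Answer: (3, 2, 0)

Derivation:
step 0: pivot -17 → sign −
step 1: pivot -87/17 → sign −
step 2: pivot 218/87 → sign +
step 3: pivot 33/109 → sign +
step 4: pivot 3/11 → sign +
signature = (3, 2, 0)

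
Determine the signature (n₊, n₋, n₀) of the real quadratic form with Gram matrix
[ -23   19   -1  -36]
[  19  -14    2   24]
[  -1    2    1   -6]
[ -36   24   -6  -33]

step 0: pivot -23 → sign −
step 1: pivot 39/23 → sign +
step 2: pivot 3/13 → sign +
step 3: pivot 3 → sign +
signature = (3, 1, 0)

Answer: (3, 1, 0)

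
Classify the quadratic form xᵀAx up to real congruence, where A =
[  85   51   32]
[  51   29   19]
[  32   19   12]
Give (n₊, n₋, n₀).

step 0: pivot 85 → sign +
step 1: pivot -8/5 → sign −
step 2: pivot -3/136 → sign −
signature = (1, 2, 0)

Answer: (1, 2, 0)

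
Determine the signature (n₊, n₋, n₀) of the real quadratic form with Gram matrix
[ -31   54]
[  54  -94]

Answer: (1, 1, 0)

Derivation:
step 0: pivot -31 → sign −
step 1: pivot 2/31 → sign +
signature = (1, 1, 0)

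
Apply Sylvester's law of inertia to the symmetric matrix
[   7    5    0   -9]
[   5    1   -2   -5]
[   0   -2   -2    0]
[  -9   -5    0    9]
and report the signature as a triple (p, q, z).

Answer: (2, 2, 0)

Derivation:
step 0: pivot 7 → sign +
step 1: pivot -18/7 → sign −
step 2: pivot -4/9 → sign −
step 3: pivot 1 → sign +
signature = (2, 2, 0)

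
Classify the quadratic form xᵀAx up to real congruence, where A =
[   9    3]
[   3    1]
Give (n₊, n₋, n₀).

Answer: (1, 0, 1)

Derivation:
step 0: pivot 9 → sign +
step 1: row/col 1 already zero → sign 0
signature = (1, 0, 1)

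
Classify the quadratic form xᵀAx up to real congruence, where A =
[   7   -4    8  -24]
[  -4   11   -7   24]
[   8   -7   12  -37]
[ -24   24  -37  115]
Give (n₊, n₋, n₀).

Answer: (3, 1, 0)

Derivation:
step 0: pivot 7 → sign +
step 1: pivot 61/7 → sign +
step 2: pivot 133/61 → sign +
step 3: pivot -6/133 → sign −
signature = (3, 1, 0)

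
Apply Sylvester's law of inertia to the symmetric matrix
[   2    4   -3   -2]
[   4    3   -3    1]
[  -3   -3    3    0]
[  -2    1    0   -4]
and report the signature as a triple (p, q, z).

Answer: (2, 2, 0)

Derivation:
step 0: pivot 2 → sign +
step 1: pivot -5 → sign −
step 2: pivot 3/10 → sign +
step 3: pivot -1 → sign −
signature = (2, 2, 0)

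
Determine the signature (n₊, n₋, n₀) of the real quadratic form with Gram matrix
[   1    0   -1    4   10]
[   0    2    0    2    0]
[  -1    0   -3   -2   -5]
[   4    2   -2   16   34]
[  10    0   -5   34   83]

Answer: (3, 2, 0)

Derivation:
step 0: pivot 1 → sign +
step 1: pivot 2 → sign +
step 2: pivot -4 → sign −
step 3: pivot -1 → sign −
step 4: pivot 3/2 → sign +
signature = (3, 2, 0)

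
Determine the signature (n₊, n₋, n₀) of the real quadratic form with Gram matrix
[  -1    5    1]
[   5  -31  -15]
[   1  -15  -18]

step 0: pivot -1 → sign −
step 1: pivot -6 → sign −
step 2: pivot -1/3 → sign −
signature = (0, 3, 0)

Answer: (0, 3, 0)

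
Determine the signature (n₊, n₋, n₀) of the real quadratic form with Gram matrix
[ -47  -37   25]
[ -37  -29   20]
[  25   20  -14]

step 0: pivot -47 → sign −
step 1: pivot 6/47 → sign +
step 2: pivot -3/2 → sign −
signature = (1, 2, 0)

Answer: (1, 2, 0)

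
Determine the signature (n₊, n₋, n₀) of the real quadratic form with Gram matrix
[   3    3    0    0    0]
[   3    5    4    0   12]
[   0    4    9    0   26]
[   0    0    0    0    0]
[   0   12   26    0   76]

step 0: pivot 3 → sign +
step 1: pivot 2 → sign +
step 2: pivot 1 → sign +
step 3: row/col 3 already zero → sign 0
step 4: row/col 4 already zero → sign 0
signature = (3, 0, 2)

Answer: (3, 0, 2)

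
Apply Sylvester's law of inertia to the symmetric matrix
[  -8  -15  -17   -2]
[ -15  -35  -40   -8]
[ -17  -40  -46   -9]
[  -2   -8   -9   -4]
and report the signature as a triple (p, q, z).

step 0: pivot -8 → sign −
step 1: pivot -55/8 → sign −
step 2: pivot -3/11 → sign −
step 3: pivot -3/5 → sign −
signature = (0, 4, 0)

Answer: (0, 4, 0)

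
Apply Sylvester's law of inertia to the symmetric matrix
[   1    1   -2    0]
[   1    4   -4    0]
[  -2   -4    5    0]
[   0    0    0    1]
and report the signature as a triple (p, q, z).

Answer: (3, 1, 0)

Derivation:
step 0: pivot 1 → sign +
step 1: pivot 3 → sign +
step 2: pivot -1/3 → sign −
step 3: pivot 1 → sign +
signature = (3, 1, 0)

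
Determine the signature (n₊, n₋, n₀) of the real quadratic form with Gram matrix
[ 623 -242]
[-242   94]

Answer: (1, 1, 0)

Derivation:
step 0: pivot 623 → sign +
step 1: pivot -2/623 → sign −
signature = (1, 1, 0)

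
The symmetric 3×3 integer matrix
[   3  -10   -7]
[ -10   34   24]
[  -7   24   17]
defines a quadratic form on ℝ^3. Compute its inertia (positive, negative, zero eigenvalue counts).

step 0: pivot 3 → sign +
step 1: pivot 2/3 → sign +
step 2: row/col 2 already zero → sign 0
signature = (2, 0, 1)

Answer: (2, 0, 1)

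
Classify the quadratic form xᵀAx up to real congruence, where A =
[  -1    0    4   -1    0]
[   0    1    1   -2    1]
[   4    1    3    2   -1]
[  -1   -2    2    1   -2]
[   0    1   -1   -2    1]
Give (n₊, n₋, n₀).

step 0: pivot -1 → sign −
step 1: pivot 1 → sign +
step 2: pivot 18 → sign +
step 3: pivot -2 → sign −
step 4: pivot -2/9 → sign −
signature = (2, 3, 0)

Answer: (2, 3, 0)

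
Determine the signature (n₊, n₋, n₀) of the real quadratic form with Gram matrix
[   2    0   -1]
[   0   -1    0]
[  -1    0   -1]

Answer: (1, 2, 0)

Derivation:
step 0: pivot 2 → sign +
step 1: pivot -1 → sign −
step 2: pivot -3/2 → sign −
signature = (1, 2, 0)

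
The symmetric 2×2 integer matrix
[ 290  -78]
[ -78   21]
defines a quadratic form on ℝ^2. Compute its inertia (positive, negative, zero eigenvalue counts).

step 0: pivot 290 → sign +
step 1: pivot 3/145 → sign +
signature = (2, 0, 0)

Answer: (2, 0, 0)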